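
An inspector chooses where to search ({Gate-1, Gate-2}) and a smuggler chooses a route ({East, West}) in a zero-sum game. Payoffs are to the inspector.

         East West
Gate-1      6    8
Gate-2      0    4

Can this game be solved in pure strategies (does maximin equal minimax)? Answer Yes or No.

Row minima: Gate-1 → 6, Gate-2 → 0; maximin = 6.
Column maxima: East → 6, West → 8; minimax = 6.
maximin = minimax = 6, so a saddle point exists.

Yes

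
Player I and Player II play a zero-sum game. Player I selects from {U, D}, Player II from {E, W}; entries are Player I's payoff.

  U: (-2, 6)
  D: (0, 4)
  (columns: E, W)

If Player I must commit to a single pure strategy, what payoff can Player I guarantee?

Row minima: U → -2, D → 0.
The best of these is 0.

0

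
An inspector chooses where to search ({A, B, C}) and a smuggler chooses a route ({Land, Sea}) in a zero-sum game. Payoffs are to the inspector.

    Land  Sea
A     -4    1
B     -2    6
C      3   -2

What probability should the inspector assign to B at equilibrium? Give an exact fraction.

5/13

Row minima: A → -4, B → -2, C → -2; maximin = -2.
Column maxima: Land → 3, Sea → 6; minimax = 3.
-2 ≠ 3, so there is no saddle point; optimal play is mixed.
A is strictly dominated by B, so the inspector never plays it.
On the remaining 2×2 (B, C vs Land, Sea):
Let the inspector play B with probability p. Expected payoff against Land: (-2)p + 3(1−p) = −5p + 3; against Sea: 6p + (-2)(1−p) = 8p − 2.
Setting these equal: −5p + 3 = 8p − 2 ⇒ −13p = -5 ⇒ p = 5/13, and the value is (-5)·(5/13) + 3 = 14/13.
For the smuggler: with q = P(Land), equating B's and C's payoffs gives −8q + 6 = 5q − 2 ⇒ q = 8/13.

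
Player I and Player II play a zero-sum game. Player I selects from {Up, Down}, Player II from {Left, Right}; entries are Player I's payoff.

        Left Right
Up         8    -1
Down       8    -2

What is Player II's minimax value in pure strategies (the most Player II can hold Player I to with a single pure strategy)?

Column maxima: Left → 8, Right → -1.
The smallest of these is -1.

-1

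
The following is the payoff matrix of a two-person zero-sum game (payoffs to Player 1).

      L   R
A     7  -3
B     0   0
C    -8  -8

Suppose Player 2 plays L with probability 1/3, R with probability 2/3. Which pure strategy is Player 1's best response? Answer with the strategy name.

A

Expected payoff of A: (1/3)·7 + (2/3)·(-3) = 1/3.
Expected payoff of B: (1/3)·0 + (2/3)·0 = 0.
Expected payoff of C: (1/3)·(-8) + (2/3)·(-8) = -8.
The largest is 1/3, so Player 1's best response is A.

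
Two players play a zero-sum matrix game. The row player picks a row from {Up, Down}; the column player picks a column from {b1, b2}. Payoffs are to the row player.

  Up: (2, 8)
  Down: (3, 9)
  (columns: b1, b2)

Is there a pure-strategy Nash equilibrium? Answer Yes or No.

Yes

Row minima: Up → 2, Down → 3; maximin = 3.
Column maxima: b1 → 3, b2 → 9; minimax = 3.
maximin = minimax = 3, so a saddle point exists.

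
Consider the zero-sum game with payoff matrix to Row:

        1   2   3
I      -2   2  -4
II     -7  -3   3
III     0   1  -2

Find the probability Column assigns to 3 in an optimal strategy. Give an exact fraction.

7/12

Row minima: I → -4, II → -7, III → -2; maximin = -2.
Column maxima: 1 → 0, 2 → 2, 3 → 3; minimax = 0.
-2 ≠ 0, so there is no saddle point; optimal play is mixed.
2 is strictly dominated by 1 (it gives Row strictly more in every row), so Column never plays it.
With 2 eliminated, I is strictly dominated by III (III gives Row strictly more in every remaining column), so Row never plays it.
On the remaining 2×2 (II, III vs 1, 3):
Let Row play II with probability p. Expected payoff against 1: (-7)p + 0(1−p) = −7p; against 3: 3p + (-2)(1−p) = 5p − 2.
Setting these equal: −7p = 5p − 2 ⇒ −12p = -2 ⇒ p = 1/6, and the value is (-7)·(1/6) = -7/6.
For Column: with q = P(1), equating II's and III's payoffs gives −10q + 3 = 2q − 2 ⇒ q = 5/12.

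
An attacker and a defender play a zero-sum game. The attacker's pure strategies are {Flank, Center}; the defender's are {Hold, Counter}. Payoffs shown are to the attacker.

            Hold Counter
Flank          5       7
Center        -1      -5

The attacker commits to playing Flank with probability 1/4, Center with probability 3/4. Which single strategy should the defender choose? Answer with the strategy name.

If the defender plays Hold, the attacker's expected payoff is (1/4)·5 + (3/4)·(-1) = 1/2.
If the defender plays Counter, the attacker's expected payoff is (1/4)·7 + (3/4)·(-5) = -2.
The defender minimizes the attacker's payoff; the smallest is -2, so the best response is Counter.

Counter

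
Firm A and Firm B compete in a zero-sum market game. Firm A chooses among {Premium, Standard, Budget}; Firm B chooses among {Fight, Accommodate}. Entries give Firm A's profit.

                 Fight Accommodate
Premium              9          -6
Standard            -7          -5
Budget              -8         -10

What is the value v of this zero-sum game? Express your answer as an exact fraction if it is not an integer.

Row minima: Premium → -6, Standard → -7, Budget → -10; maximin = -6.
Column maxima: Fight → 9, Accommodate → -5; minimax = -5.
-6 ≠ -5, so there is no saddle point; optimal play is mixed.
Budget is strictly dominated by Premium, so Firm A never plays it.
On the remaining 2×2 (Premium, Standard vs Fight, Accommodate):
Let Firm A play Premium with probability p. Expected payoff against Fight: 9p + (-7)(1−p) = 16p − 7; against Accommodate: (-6)p + (-5)(1−p) = −p − 5.
Setting these equal: 16p − 7 = −p − 5 ⇒ 17p = 2 ⇒ p = 2/17, and the value is (16)·(2/17) − 7 = -87/17.
For Firm B: with q = P(Fight), equating Premium's and Standard's payoffs gives 15q − 6 = −2q − 5 ⇒ q = 1/17.

-87/17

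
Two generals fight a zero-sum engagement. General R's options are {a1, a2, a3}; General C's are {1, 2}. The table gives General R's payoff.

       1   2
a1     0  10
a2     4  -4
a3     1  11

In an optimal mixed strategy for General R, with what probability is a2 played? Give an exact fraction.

5/9

Row minima: a1 → 0, a2 → -4, a3 → 1; maximin = 1.
Column maxima: 1 → 4, 2 → 11; minimax = 4.
1 ≠ 4, so there is no saddle point; optimal play is mixed.
a1 is strictly dominated by a3, so General R never plays it.
On the remaining 2×2 (a2, a3 vs 1, 2):
Let General R play a2 with probability p. Expected payoff against 1: 4p + 1(1−p) = 3p + 1; against 2: (-4)p + 11(1−p) = −15p + 11.
Setting these equal: 3p + 1 = −15p + 11 ⇒ 18p = 10 ⇒ p = 5/9, and the value is (3)·(5/9) + 1 = 8/3.
For General C: with q = P(1), equating a2's and a3's payoffs gives 8q − 4 = −10q + 11 ⇒ q = 5/6.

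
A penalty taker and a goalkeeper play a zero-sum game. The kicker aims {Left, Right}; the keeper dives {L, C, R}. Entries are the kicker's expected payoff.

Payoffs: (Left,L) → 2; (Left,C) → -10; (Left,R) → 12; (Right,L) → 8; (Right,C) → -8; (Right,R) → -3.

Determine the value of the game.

Row minima: Left → -10, Right → -8; maximin = -8.
Column maxima: L → 8, C → -8, R → 12; minimax = -8.
Since maximin = minimax = -8, there is a saddle point and the value is -8.

-8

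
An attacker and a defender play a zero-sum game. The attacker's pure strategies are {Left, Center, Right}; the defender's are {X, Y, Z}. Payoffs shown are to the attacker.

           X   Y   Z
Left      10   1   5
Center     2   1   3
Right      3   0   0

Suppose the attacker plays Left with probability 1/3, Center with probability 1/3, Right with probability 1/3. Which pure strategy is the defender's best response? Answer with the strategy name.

If the defender plays X, the attacker's expected payoff is (1/3)·10 + (1/3)·2 + (1/3)·3 = 5.
If the defender plays Y, the attacker's expected payoff is (1/3)·1 + (1/3)·1 + (1/3)·0 = 2/3.
If the defender plays Z, the attacker's expected payoff is (1/3)·5 + (1/3)·3 + (1/3)·0 = 8/3.
The defender minimizes the attacker's payoff; the smallest is 2/3, so the best response is Y.

Y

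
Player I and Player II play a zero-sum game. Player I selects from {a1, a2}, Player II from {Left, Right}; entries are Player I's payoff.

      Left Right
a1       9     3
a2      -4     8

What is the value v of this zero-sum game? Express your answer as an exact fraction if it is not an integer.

Row minima: a1 → 3, a2 → -4; maximin = 3.
Column maxima: Left → 9, Right → 8; minimax = 8.
3 ≠ 8, so there is no saddle point; optimal play is mixed.
Let Player I play a1 with probability p. Expected payoff against Left: 9p + (-4)(1−p) = 13p − 4; against Right: 3p + 8(1−p) = −5p + 8.
Setting these equal: 13p − 4 = −5p + 8 ⇒ 18p = 12 ⇒ p = 2/3, and the value is (13)·(2/3) − 4 = 14/3.
For Player II: with q = P(Left), equating a1's and a2's payoffs gives 6q + 3 = −12q + 8 ⇒ q = 5/18.

14/3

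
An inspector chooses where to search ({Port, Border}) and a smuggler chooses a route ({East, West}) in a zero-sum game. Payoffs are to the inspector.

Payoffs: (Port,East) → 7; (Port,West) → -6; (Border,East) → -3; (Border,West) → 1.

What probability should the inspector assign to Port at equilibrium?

Row minima: Port → -6, Border → -3; maximin = -3.
Column maxima: East → 7, West → 1; minimax = 1.
-3 ≠ 1, so there is no saddle point; optimal play is mixed.
Let the inspector play Port with probability p. Expected payoff against East: 7p + (-3)(1−p) = 10p − 3; against West: (-6)p + 1(1−p) = −7p + 1.
Setting these equal: 10p − 3 = −7p + 1 ⇒ 17p = 4 ⇒ p = 4/17, and the value is (10)·(4/17) − 3 = -11/17.
For the smuggler: with q = P(East), equating Port's and Border's payoffs gives 13q − 6 = −4q + 1 ⇒ q = 7/17.

4/17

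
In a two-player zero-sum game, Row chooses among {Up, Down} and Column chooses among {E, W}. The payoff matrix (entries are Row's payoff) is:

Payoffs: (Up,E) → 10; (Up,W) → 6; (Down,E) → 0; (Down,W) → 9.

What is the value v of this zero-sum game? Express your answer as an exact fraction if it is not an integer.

Row minima: Up → 6, Down → 0; maximin = 6.
Column maxima: E → 10, W → 9; minimax = 9.
6 ≠ 9, so there is no saddle point; optimal play is mixed.
Let Row play Up with probability p. Expected payoff against E: 10p + 0(1−p) = 10p; against W: 6p + 9(1−p) = −3p + 9.
Setting these equal: 10p = −3p + 9 ⇒ 13p = 9 ⇒ p = 9/13, and the value is (10)·(9/13) = 90/13.
For Column: with q = P(E), equating Up's and Down's payoffs gives 4q + 6 = −9q + 9 ⇒ q = 3/13.

90/13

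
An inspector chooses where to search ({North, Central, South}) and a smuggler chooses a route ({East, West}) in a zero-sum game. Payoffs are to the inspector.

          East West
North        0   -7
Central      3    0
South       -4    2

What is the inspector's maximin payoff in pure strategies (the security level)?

0

Row minima: North → -7, Central → 0, South → -4.
The best of these is 0.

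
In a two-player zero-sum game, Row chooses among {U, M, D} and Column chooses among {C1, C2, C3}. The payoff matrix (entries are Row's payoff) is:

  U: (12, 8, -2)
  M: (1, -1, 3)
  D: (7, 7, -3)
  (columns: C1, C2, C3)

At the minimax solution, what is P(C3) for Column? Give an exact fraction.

9/14

Row minima: U → -2, M → -1, D → -3; maximin = -1.
Column maxima: C1 → 12, C2 → 8, C3 → 3; minimax = 3.
-1 ≠ 3, so there is no saddle point; optimal play is mixed.
D is strictly dominated by U, so Row never plays it.
With D eliminated, C1 is strictly dominated by C2 (it gives Row strictly more in every remaining row), so Column never plays it.
On the remaining 2×2 (U, M vs C2, C3):
Let Row play U with probability p. Expected payoff against C2: 8p + (-1)(1−p) = 9p − 1; against C3: (-2)p + 3(1−p) = −5p + 3.
Setting these equal: 9p − 1 = −5p + 3 ⇒ 14p = 4 ⇒ p = 2/7, and the value is (9)·(2/7) − 1 = 11/7.
For Column: with q = P(C2), equating U's and M's payoffs gives 10q − 2 = −4q + 3 ⇒ q = 5/14.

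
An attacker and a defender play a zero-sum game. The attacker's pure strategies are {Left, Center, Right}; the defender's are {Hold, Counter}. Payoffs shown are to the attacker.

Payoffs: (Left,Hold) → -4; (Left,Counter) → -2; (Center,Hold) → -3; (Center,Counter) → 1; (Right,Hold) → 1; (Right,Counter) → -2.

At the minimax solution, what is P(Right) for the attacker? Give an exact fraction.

Row minima: Left → -4, Center → -3, Right → -2; maximin = -2.
Column maxima: Hold → 1, Counter → 1; minimax = 1.
-2 ≠ 1, so there is no saddle point; optimal play is mixed.
Left is strictly dominated by Center, so the attacker never plays it.
On the remaining 2×2 (Center, Right vs Hold, Counter):
Let the attacker play Center with probability p. Expected payoff against Hold: (-3)p + 1(1−p) = −4p + 1; against Counter: 1p + (-2)(1−p) = 3p − 2.
Setting these equal: −4p + 1 = 3p − 2 ⇒ −7p = -3 ⇒ p = 3/7, and the value is (-4)·(3/7) + 1 = -5/7.
For the defender: with q = P(Hold), equating Center's and Right's payoffs gives −4q + 1 = 3q − 2 ⇒ q = 3/7.

4/7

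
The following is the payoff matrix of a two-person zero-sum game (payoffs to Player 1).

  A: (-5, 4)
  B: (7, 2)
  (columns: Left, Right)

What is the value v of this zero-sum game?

Row minima: A → -5, B → 2; maximin = 2.
Column maxima: Left → 7, Right → 4; minimax = 4.
2 ≠ 4, so there is no saddle point; optimal play is mixed.
Let Player 1 play A with probability p. Expected payoff against Left: (-5)p + 7(1−p) = −12p + 7; against Right: 4p + 2(1−p) = 2p + 2.
Setting these equal: −12p + 7 = 2p + 2 ⇒ −14p = -5 ⇒ p = 5/14, and the value is (-12)·(5/14) + 7 = 19/7.
For Player 2: with q = P(Left), equating A's and B's payoffs gives −9q + 4 = 5q + 2 ⇒ q = 1/7.

19/7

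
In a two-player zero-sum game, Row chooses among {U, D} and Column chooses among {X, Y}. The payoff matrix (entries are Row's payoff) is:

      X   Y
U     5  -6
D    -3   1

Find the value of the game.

Row minima: U → -6, D → -3; maximin = -3.
Column maxima: X → 5, Y → 1; minimax = 1.
-3 ≠ 1, so there is no saddle point; optimal play is mixed.
Let Row play U with probability p. Expected payoff against X: 5p + (-3)(1−p) = 8p − 3; against Y: (-6)p + 1(1−p) = −7p + 1.
Setting these equal: 8p − 3 = −7p + 1 ⇒ 15p = 4 ⇒ p = 4/15, and the value is (8)·(4/15) − 3 = -13/15.
For Column: with q = P(X), equating U's and D's payoffs gives 11q − 6 = −4q + 1 ⇒ q = 7/15.

-13/15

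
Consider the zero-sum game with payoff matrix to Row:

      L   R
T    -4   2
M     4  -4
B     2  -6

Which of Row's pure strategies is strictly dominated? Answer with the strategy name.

M gives a strictly higher payoff than B against every column: 4 > 2, -4 > -6.
So B is strictly dominated and Row never plays it.

B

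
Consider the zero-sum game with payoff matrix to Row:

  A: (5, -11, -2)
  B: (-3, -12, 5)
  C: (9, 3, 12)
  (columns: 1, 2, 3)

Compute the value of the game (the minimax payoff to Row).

Row minima: A → -11, B → -12, C → 3; maximin = 3.
Column maxima: 1 → 9, 2 → 3, 3 → 12; minimax = 3.
Since maximin = minimax = 3, there is a saddle point and the value is 3.

3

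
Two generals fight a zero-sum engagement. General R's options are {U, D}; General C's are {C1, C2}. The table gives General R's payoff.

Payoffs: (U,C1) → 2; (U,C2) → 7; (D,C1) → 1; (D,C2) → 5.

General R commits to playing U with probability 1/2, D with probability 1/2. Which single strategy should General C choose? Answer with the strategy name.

If General C plays C1, General R's expected payoff is (1/2)·2 + (1/2)·1 = 3/2.
If General C plays C2, General R's expected payoff is (1/2)·7 + (1/2)·5 = 6.
General C minimizes General R's payoff; the smallest is 3/2, so the best response is C1.

C1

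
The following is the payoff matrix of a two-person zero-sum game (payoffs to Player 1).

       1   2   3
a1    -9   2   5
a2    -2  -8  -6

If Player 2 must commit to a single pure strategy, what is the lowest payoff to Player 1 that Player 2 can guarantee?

Column maxima: 1 → -2, 2 → 2, 3 → 5.
The smallest of these is -2.

-2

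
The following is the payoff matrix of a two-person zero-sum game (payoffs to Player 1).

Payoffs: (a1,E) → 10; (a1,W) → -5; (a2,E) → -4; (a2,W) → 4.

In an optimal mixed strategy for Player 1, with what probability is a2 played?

Row minima: a1 → -5, a2 → -4; maximin = -4.
Column maxima: E → 10, W → 4; minimax = 4.
-4 ≠ 4, so there is no saddle point; optimal play is mixed.
Let Player 1 play a1 with probability p. Expected payoff against E: 10p + (-4)(1−p) = 14p − 4; against W: (-5)p + 4(1−p) = −9p + 4.
Setting these equal: 14p − 4 = −9p + 4 ⇒ 23p = 8 ⇒ p = 8/23, and the value is (14)·(8/23) − 4 = 20/23.
For Player 2: with q = P(E), equating a1's and a2's payoffs gives 15q − 5 = −8q + 4 ⇒ q = 9/23.

15/23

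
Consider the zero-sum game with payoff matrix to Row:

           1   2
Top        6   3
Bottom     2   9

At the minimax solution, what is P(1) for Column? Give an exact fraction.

3/5

Row minima: Top → 3, Bottom → 2; maximin = 3.
Column maxima: 1 → 6, 2 → 9; minimax = 6.
3 ≠ 6, so there is no saddle point; optimal play is mixed.
Let Row play Top with probability p. Expected payoff against 1: 6p + 2(1−p) = 4p + 2; against 2: 3p + 9(1−p) = −6p + 9.
Setting these equal: 4p + 2 = −6p + 9 ⇒ 10p = 7 ⇒ p = 7/10, and the value is (4)·(7/10) + 2 = 24/5.
For Column: with q = P(1), equating Top's and Bottom's payoffs gives 3q + 3 = −7q + 9 ⇒ q = 3/5.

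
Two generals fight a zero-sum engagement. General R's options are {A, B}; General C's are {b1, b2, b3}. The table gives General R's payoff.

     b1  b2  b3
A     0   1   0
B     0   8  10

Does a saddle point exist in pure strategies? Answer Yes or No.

Row minima: A → 0, B → 0; maximin = 0.
Column maxima: b1 → 0, b2 → 8, b3 → 10; minimax = 0.
maximin = minimax = 0, so a saddle point exists.

Yes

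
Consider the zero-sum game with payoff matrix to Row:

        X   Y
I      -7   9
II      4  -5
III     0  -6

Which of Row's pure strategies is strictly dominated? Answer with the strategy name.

II gives a strictly higher payoff than III against every column: 4 > 0, -5 > -6.
So III is strictly dominated and Row never plays it.

III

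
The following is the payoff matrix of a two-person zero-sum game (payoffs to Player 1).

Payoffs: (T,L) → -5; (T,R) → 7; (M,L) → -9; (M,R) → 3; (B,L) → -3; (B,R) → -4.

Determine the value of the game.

Row minima: T → -5, M → -9, B → -4; maximin = -4.
Column maxima: L → -3, R → 7; minimax = -3.
-4 ≠ -3, so there is no saddle point; optimal play is mixed.
M is strictly dominated by T, so Player 1 never plays it.
On the remaining 2×2 (T, B vs L, R):
Let Player 1 play T with probability p. Expected payoff against L: (-5)p + (-3)(1−p) = −2p − 3; against R: 7p + (-4)(1−p) = 11p − 4.
Setting these equal: −2p − 3 = 11p − 4 ⇒ −13p = -1 ⇒ p = 1/13, and the value is (-2)·(1/13) − 3 = -41/13.
For Player 2: with q = P(L), equating T's and B's payoffs gives −12q + 7 = q − 4 ⇒ q = 11/13.

-41/13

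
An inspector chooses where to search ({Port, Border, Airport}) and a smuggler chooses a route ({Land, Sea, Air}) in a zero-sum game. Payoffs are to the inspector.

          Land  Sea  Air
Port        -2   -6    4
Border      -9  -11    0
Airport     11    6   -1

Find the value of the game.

Row minima: Port → -6, Border → -11, Airport → -1; maximin = -1.
Column maxima: Land → 11, Sea → 6, Air → 4; minimax = 4.
-1 ≠ 4, so there is no saddle point; optimal play is mixed.
Border is strictly dominated by Port, so the inspector never plays it.
Land is strictly dominated by Sea (it gives the inspector strictly more in every row), so the smuggler never plays it.
On the remaining 2×2 (Port, Airport vs Sea, Air):
Let the inspector play Port with probability p. Expected payoff against Sea: (-6)p + 6(1−p) = −12p + 6; against Air: 4p + (-1)(1−p) = 5p − 1.
Setting these equal: −12p + 6 = 5p − 1 ⇒ −17p = -7 ⇒ p = 7/17, and the value is (-12)·(7/17) + 6 = 18/17.
For the smuggler: with q = P(Sea), equating Port's and Airport's payoffs gives −10q + 4 = 7q − 1 ⇒ q = 5/17.

18/17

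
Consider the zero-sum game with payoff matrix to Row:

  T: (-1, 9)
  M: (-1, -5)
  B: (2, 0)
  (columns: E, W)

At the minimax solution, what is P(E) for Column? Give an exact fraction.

3/4

Row minima: T → -1, M → -5, B → 0; maximin = 0.
Column maxima: E → 2, W → 9; minimax = 2.
0 ≠ 2, so there is no saddle point; optimal play is mixed.
M is strictly dominated by B, so Row never plays it.
On the remaining 2×2 (T, B vs E, W):
Let Row play T with probability p. Expected payoff against E: (-1)p + 2(1−p) = −3p + 2; against W: 9p + 0(1−p) = 9p.
Setting these equal: −3p + 2 = 9p ⇒ −12p = -2 ⇒ p = 1/6, and the value is (-3)·(1/6) + 2 = 3/2.
For Column: with q = P(E), equating T's and B's payoffs gives −10q + 9 = 2q ⇒ q = 3/4.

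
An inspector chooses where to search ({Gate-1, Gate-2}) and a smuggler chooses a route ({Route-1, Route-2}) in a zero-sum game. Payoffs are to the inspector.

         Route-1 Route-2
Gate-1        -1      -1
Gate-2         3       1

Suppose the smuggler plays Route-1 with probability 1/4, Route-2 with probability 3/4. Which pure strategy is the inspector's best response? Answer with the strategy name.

Gate-2

Expected payoff of Gate-1: (1/4)·(-1) + (3/4)·(-1) = -1.
Expected payoff of Gate-2: (1/4)·3 + (3/4)·1 = 3/2.
The largest is 3/2, so the inspector's best response is Gate-2.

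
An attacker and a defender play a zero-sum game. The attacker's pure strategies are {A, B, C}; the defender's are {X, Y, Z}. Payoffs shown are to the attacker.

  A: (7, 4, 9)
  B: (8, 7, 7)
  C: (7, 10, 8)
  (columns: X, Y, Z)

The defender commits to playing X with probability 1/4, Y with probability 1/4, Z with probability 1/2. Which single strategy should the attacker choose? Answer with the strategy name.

C

Expected payoff of A: (1/4)·7 + (1/4)·4 + (1/2)·9 = 29/4.
Expected payoff of B: (1/4)·8 + (1/4)·7 + (1/2)·7 = 29/4.
Expected payoff of C: (1/4)·7 + (1/4)·10 + (1/2)·8 = 33/4.
The largest is 33/4, so the attacker's best response is C.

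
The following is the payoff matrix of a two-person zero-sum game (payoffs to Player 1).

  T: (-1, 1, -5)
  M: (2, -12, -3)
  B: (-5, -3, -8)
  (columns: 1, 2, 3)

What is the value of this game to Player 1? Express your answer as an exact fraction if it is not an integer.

-21/5

Row minima: T → -5, M → -12, B → -8; maximin = -5.
Column maxima: 1 → 2, 2 → 1, 3 → -3; minimax = -3.
-5 ≠ -3, so there is no saddle point; optimal play is mixed.
B is strictly dominated by T, so Player 1 never plays it.
1 is strictly dominated by 3 (it gives Player 1 strictly more in every row), so Player 2 never plays it.
On the remaining 2×2 (T, M vs 2, 3):
Let Player 1 play T with probability p. Expected payoff against 2: 1p + (-12)(1−p) = 13p − 12; against 3: (-5)p + (-3)(1−p) = −2p − 3.
Setting these equal: 13p − 12 = −2p − 3 ⇒ 15p = 9 ⇒ p = 3/5, and the value is (13)·(3/5) − 12 = -21/5.
For Player 2: with q = P(2), equating T's and M's payoffs gives 6q − 5 = −9q − 3 ⇒ q = 2/15.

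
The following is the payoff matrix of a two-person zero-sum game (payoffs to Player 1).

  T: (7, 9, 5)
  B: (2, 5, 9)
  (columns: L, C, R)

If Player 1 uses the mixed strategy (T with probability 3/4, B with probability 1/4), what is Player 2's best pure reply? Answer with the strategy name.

If Player 2 plays L, Player 1's expected payoff is (3/4)·7 + (1/4)·2 = 23/4.
If Player 2 plays C, Player 1's expected payoff is (3/4)·9 + (1/4)·5 = 8.
If Player 2 plays R, Player 1's expected payoff is (3/4)·5 + (1/4)·9 = 6.
Player 2 minimizes Player 1's payoff; the smallest is 23/4, so the best response is L.

L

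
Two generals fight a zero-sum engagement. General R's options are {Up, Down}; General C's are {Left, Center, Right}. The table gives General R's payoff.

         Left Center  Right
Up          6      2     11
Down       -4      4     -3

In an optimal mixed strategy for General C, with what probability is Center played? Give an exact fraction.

5/6

Row minima: Up → 2, Down → -4; maximin = 2.
Column maxima: Left → 6, Center → 4, Right → 11; minimax = 4.
2 ≠ 4, so there is no saddle point; optimal play is mixed.
Right is strictly dominated by Left (it gives General R strictly more in every row), so General C never plays it.
On the remaining 2×2 (Up, Down vs Left, Center):
Let General R play Up with probability p. Expected payoff against Left: 6p + (-4)(1−p) = 10p − 4; against Center: 2p + 4(1−p) = −2p + 4.
Setting these equal: 10p − 4 = −2p + 4 ⇒ 12p = 8 ⇒ p = 2/3, and the value is (10)·(2/3) − 4 = 8/3.
For General C: with q = P(Left), equating Up's and Down's payoffs gives 4q + 2 = −8q + 4 ⇒ q = 1/6.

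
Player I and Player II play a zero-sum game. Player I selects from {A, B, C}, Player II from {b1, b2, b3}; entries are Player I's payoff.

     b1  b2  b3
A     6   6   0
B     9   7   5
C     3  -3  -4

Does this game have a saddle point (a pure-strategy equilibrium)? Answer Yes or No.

Yes

Row minima: A → 0, B → 5, C → -4; maximin = 5.
Column maxima: b1 → 9, b2 → 7, b3 → 5; minimax = 5.
maximin = minimax = 5, so a saddle point exists.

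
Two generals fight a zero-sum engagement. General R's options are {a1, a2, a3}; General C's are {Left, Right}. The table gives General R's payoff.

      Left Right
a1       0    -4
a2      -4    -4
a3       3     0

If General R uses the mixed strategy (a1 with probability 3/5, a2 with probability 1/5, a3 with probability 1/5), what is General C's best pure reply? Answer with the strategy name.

Right

If General C plays Left, General R's expected payoff is (3/5)·0 + (1/5)·(-4) + (1/5)·3 = -1/5.
If General C plays Right, General R's expected payoff is (3/5)·(-4) + (1/5)·(-4) + (1/5)·0 = -16/5.
General C minimizes General R's payoff; the smallest is -16/5, so the best response is Right.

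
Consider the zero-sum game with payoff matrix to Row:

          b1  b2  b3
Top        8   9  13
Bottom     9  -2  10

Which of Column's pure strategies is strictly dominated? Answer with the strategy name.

b3

b1 holds Row's payoff strictly below b3 in every row: 8 < 13, 9 < 10.
So b3 is strictly dominated for Column.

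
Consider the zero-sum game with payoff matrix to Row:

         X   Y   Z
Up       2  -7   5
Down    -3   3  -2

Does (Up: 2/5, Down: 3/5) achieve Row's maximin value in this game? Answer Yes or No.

Against X this mix gives (2/5)·2 + (3/5)·(-3) = -1.
Against Y this mix gives (2/5)·(-7) + (3/5)·3 = -1.
Against Z this mix gives (2/5)·5 + (3/5)·(-2) = 4/5.
All of Column's active replies (X, Y) yield -1, and no column does worse for Row. The mix makes Column indifferent and guarantees -1, so it is optimal.

Yes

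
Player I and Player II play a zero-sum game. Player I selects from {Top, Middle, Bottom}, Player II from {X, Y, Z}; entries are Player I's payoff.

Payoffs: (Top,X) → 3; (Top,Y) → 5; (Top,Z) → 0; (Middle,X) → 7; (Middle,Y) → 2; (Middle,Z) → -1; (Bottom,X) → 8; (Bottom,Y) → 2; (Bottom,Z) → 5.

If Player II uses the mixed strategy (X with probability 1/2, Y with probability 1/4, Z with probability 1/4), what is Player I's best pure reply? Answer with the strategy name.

Expected payoff of Top: (1/2)·3 + (1/4)·5 + (1/4)·0 = 11/4.
Expected payoff of Middle: (1/2)·7 + (1/4)·2 + (1/4)·(-1) = 15/4.
Expected payoff of Bottom: (1/2)·8 + (1/4)·2 + (1/4)·5 = 23/4.
The largest is 23/4, so Player I's best response is Bottom.

Bottom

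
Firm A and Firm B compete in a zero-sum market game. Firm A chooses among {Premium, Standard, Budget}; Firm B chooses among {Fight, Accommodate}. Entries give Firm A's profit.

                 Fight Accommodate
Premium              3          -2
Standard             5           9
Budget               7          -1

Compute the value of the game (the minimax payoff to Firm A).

Row minima: Premium → -2, Standard → 5, Budget → -1; maximin = 5.
Column maxima: Fight → 7, Accommodate → 9; minimax = 7.
5 ≠ 7, so there is no saddle point; optimal play is mixed.
Premium is strictly dominated by Standard, so Firm A never plays it.
On the remaining 2×2 (Standard, Budget vs Fight, Accommodate):
Let Firm A play Standard with probability p. Expected payoff against Fight: 5p + 7(1−p) = −2p + 7; against Accommodate: 9p + (-1)(1−p) = 10p − 1.
Setting these equal: −2p + 7 = 10p − 1 ⇒ −12p = -8 ⇒ p = 2/3, and the value is (-2)·(2/3) + 7 = 17/3.
For Firm B: with q = P(Fight), equating Standard's and Budget's payoffs gives −4q + 9 = 8q − 1 ⇒ q = 5/6.

17/3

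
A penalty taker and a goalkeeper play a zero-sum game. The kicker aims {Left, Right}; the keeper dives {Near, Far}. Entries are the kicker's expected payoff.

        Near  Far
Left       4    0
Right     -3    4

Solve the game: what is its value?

Row minima: Left → 0, Right → -3; maximin = 0.
Column maxima: Near → 4, Far → 4; minimax = 4.
0 ≠ 4, so there is no saddle point; optimal play is mixed.
Let the kicker play Left with probability p. Expected payoff against Near: 4p + (-3)(1−p) = 7p − 3; against Far: 0p + 4(1−p) = −4p + 4.
Setting these equal: 7p − 3 = −4p + 4 ⇒ 11p = 7 ⇒ p = 7/11, and the value is (7)·(7/11) − 3 = 16/11.
For the keeper: with q = P(Near), equating Left's and Right's payoffs gives 4q = −7q + 4 ⇒ q = 4/11.

16/11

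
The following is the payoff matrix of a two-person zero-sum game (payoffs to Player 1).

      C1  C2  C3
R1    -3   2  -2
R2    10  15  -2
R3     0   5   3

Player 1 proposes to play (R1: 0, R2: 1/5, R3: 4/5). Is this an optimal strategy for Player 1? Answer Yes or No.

Against C1 this mix gives (1/5)·10 + (4/5)·0 = 2.
Against C2 this mix gives (1/5)·15 + (4/5)·5 = 7.
Against C3 this mix gives (1/5)·(-2) + (4/5)·3 = 2.
All of Player 2's active replies (C1, C3) yield 2, and no column does worse for Player 1. The mix makes Player 2 indifferent and guarantees 2, so it is optimal.

Yes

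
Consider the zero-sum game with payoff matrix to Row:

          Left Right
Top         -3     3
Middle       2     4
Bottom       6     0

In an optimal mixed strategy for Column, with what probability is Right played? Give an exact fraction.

1/2

Row minima: Top → -3, Middle → 2, Bottom → 0; maximin = 2.
Column maxima: Left → 6, Right → 4; minimax = 4.
2 ≠ 4, so there is no saddle point; optimal play is mixed.
Top is strictly dominated by Middle, so Row never plays it.
On the remaining 2×2 (Middle, Bottom vs Left, Right):
Let Row play Middle with probability p. Expected payoff against Left: 2p + 6(1−p) = −4p + 6; against Right: 4p + 0(1−p) = 4p.
Setting these equal: −4p + 6 = 4p ⇒ −8p = -6 ⇒ p = 3/4, and the value is (-4)·(3/4) + 6 = 3.
For Column: with q = P(Left), equating Middle's and Bottom's payoffs gives −2q + 4 = 6q ⇒ q = 1/2.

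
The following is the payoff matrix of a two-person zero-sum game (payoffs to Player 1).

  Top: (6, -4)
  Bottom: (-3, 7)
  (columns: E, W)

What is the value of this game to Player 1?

3/2

Row minima: Top → -4, Bottom → -3; maximin = -3.
Column maxima: E → 6, W → 7; minimax = 6.
-3 ≠ 6, so there is no saddle point; optimal play is mixed.
Let Player 1 play Top with probability p. Expected payoff against E: 6p + (-3)(1−p) = 9p − 3; against W: (-4)p + 7(1−p) = −11p + 7.
Setting these equal: 9p − 3 = −11p + 7 ⇒ 20p = 10 ⇒ p = 1/2, and the value is (9)·(1/2) − 3 = 3/2.
For Player 2: with q = P(E), equating Top's and Bottom's payoffs gives 10q − 4 = −10q + 7 ⇒ q = 11/20.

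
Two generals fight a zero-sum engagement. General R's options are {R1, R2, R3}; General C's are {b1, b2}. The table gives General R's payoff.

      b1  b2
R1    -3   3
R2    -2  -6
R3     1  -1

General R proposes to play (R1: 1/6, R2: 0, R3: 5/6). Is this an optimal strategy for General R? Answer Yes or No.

Against b1 this mix gives (1/6)·(-3) + (5/6)·1 = 1/3.
Against b2 this mix gives (1/6)·3 + (5/6)·(-1) = -1/3.
General C will play b2, holding General R to -1/3. Shifting weight toward the row that does better against b2 would raise this floor (the equalizing mix achieves 0 against both b2 and b1), so the proposed strategy is not optimal.

No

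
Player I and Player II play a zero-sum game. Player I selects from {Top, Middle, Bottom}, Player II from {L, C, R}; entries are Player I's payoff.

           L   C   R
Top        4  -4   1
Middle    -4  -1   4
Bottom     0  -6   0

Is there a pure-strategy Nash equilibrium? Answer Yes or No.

Row minima: Top → -4, Middle → -4, Bottom → -6; maximin = -4.
Column maxima: L → 4, C → -1, R → 4; minimax = -1.
-4 ≠ -1, so no pure-strategy equilibrium exists.

No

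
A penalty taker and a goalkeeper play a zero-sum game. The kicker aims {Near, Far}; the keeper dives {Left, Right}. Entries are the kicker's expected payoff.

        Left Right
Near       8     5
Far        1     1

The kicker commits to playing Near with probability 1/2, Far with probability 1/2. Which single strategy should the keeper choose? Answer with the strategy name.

If the keeper plays Left, the kicker's expected payoff is (1/2)·8 + (1/2)·1 = 9/2.
If the keeper plays Right, the kicker's expected payoff is (1/2)·5 + (1/2)·1 = 3.
The keeper minimizes the kicker's payoff; the smallest is 3, so the best response is Right.

Right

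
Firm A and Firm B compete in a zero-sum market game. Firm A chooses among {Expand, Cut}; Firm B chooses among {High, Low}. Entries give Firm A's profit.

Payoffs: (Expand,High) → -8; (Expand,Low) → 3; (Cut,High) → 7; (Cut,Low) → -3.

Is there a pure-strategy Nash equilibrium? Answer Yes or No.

No

Row minima: Expand → -8, Cut → -3; maximin = -3.
Column maxima: High → 7, Low → 3; minimax = 3.
-3 ≠ 3, so no pure-strategy equilibrium exists.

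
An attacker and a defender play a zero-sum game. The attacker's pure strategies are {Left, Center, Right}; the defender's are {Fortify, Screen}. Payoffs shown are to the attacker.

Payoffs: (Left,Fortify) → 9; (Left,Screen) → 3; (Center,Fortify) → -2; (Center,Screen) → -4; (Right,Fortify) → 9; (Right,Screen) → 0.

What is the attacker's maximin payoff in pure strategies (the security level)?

Row minima: Left → 3, Center → -4, Right → 0.
The best of these is 3.

3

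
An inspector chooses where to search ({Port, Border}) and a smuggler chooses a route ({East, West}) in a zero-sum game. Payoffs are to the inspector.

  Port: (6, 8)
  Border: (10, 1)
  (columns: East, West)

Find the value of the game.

74/11

Row minima: Port → 6, Border → 1; maximin = 6.
Column maxima: East → 10, West → 8; minimax = 8.
6 ≠ 8, so there is no saddle point; optimal play is mixed.
Let the inspector play Port with probability p. Expected payoff against East: 6p + 10(1−p) = −4p + 10; against West: 8p + 1(1−p) = 7p + 1.
Setting these equal: −4p + 10 = 7p + 1 ⇒ −11p = -9 ⇒ p = 9/11, and the value is (-4)·(9/11) + 10 = 74/11.
For the smuggler: with q = P(East), equating Port's and Border's payoffs gives −2q + 8 = 9q + 1 ⇒ q = 7/11.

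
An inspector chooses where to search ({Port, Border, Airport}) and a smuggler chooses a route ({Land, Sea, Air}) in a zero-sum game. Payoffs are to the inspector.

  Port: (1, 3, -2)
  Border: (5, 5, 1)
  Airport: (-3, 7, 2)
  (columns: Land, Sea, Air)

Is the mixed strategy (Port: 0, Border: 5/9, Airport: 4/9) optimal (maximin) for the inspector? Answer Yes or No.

Against Land this mix gives (5/9)·5 + (4/9)·(-3) = 13/9.
Against Sea this mix gives (5/9)·5 + (4/9)·7 = 53/9.
Against Air this mix gives (5/9)·1 + (4/9)·2 = 13/9.
All of the smuggler's active replies (Land, Air) yield 13/9, and no column does worse for the inspector. The mix makes the smuggler indifferent and guarantees 13/9, so it is optimal.

Yes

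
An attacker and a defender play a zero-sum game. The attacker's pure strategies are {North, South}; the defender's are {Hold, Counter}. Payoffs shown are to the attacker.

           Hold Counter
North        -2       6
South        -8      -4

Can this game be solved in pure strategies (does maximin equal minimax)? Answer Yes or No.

Yes

Row minima: North → -2, South → -8; maximin = -2.
Column maxima: Hold → -2, Counter → 6; minimax = -2.
maximin = minimax = -2, so a saddle point exists.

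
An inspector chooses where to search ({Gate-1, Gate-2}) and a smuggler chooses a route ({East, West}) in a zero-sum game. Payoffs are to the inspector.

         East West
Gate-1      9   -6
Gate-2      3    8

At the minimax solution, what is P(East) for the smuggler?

7/10

Row minima: Gate-1 → -6, Gate-2 → 3; maximin = 3.
Column maxima: East → 9, West → 8; minimax = 8.
3 ≠ 8, so there is no saddle point; optimal play is mixed.
Let the inspector play Gate-1 with probability p. Expected payoff against East: 9p + 3(1−p) = 6p + 3; against West: (-6)p + 8(1−p) = −14p + 8.
Setting these equal: 6p + 3 = −14p + 8 ⇒ 20p = 5 ⇒ p = 1/4, and the value is (6)·(1/4) + 3 = 9/2.
For the smuggler: with q = P(East), equating Gate-1's and Gate-2's payoffs gives 15q − 6 = −5q + 8 ⇒ q = 7/10.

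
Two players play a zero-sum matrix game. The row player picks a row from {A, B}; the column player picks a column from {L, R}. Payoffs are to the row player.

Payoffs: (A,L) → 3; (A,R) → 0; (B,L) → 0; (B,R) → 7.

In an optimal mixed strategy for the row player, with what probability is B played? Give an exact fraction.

3/10

Row minima: A → 0, B → 0; maximin = 0.
Column maxima: L → 3, R → 7; minimax = 3.
0 ≠ 3, so there is no saddle point; optimal play is mixed.
Let the row player play A with probability p. Expected payoff against L: 3p + 0(1−p) = 3p; against R: 0p + 7(1−p) = −7p + 7.
Setting these equal: 3p = −7p + 7 ⇒ 10p = 7 ⇒ p = 7/10, and the value is (3)·(7/10) = 21/10.
For the column player: with q = P(L), equating A's and B's payoffs gives 3q = −7q + 7 ⇒ q = 7/10.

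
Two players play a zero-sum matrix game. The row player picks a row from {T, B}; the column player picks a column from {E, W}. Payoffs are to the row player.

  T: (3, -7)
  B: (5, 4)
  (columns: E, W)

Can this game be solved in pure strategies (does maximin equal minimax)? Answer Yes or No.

Row minima: T → -7, B → 4; maximin = 4.
Column maxima: E → 5, W → 4; minimax = 4.
maximin = minimax = 4, so a saddle point exists.

Yes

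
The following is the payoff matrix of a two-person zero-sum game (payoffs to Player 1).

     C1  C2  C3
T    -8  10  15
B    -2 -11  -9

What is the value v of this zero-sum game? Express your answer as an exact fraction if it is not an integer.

-4

Row minima: T → -8, B → -11; maximin = -8.
Column maxima: C1 → -2, C2 → 10, C3 → 15; minimax = -2.
-8 ≠ -2, so there is no saddle point; optimal play is mixed.
C3 is strictly dominated by C2 (it gives Player 1 strictly more in every row), so Player 2 never plays it.
On the remaining 2×2 (T, B vs C1, C2):
Let Player 1 play T with probability p. Expected payoff against C1: (-8)p + (-2)(1−p) = −6p − 2; against C2: 10p + (-11)(1−p) = 21p − 11.
Setting these equal: −6p − 2 = 21p − 11 ⇒ −27p = -9 ⇒ p = 1/3, and the value is (-6)·(1/3) − 2 = -4.
For Player 2: with q = P(C1), equating T's and B's payoffs gives −18q + 10 = 9q − 11 ⇒ q = 7/9.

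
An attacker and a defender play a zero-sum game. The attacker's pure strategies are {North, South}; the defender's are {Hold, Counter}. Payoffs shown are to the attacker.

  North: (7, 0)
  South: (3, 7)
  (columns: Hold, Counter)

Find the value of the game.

49/11

Row minima: North → 0, South → 3; maximin = 3.
Column maxima: Hold → 7, Counter → 7; minimax = 7.
3 ≠ 7, so there is no saddle point; optimal play is mixed.
Let the attacker play North with probability p. Expected payoff against Hold: 7p + 3(1−p) = 4p + 3; against Counter: 0p + 7(1−p) = −7p + 7.
Setting these equal: 4p + 3 = −7p + 7 ⇒ 11p = 4 ⇒ p = 4/11, and the value is (4)·(4/11) + 3 = 49/11.
For the defender: with q = P(Hold), equating North's and South's payoffs gives 7q = −4q + 7 ⇒ q = 7/11.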